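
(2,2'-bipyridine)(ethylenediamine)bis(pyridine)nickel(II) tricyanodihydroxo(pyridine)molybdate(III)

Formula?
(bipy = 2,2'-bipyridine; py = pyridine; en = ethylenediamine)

Cation [Ni…]: ligand charges 0, Ni(II) ⇒ ion charge 2+.
Anion [Mo…]: ligand charges -5, Mo(III) ⇒ ion charge 2−.

[Ni(bipy)(en)(py)2][Mo(CN)3(OH)2(py)]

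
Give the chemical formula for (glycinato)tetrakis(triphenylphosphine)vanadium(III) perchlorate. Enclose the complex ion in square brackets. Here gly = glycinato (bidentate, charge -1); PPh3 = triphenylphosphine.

Ligands: 1 glycinato (gly, -1), 4 triphenylphosphine (PPh3, neutral). Ligand charge sum = -1.
Charge balance with perchlorate (-1) requires 1 complex ion per 2 perchlorate.

[V(gly)(PPh3)4](ClO4)2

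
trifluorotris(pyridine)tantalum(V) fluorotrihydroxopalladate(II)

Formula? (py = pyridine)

Cation [Ta…]: ligand charges -3, Ta(V) ⇒ ion charge 2+.
Anion [Pd…]: ligand charges -4, Pd(II) ⇒ ion charge 2−.
One 2+ cation balances one 2− anion.

[TaF3(py)3][PdF(OH)3]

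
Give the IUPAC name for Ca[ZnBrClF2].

The 1 calcium counter-ion carries a total charge of +2, so each complex ion is 2−.
Ligand charges: 1×bromo (-1 each), 1×chloro (-1 each), 2×fluoro (-1 each); total -4. So Zn + (-4) = 2−, giving Zn = +2.
The complex ion is anionic, so zinc takes the -ate form zincate(II).

calcium bromochlorodifluorozincate(II)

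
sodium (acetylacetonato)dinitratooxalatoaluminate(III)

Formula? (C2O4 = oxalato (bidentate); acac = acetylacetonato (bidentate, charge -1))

Ligands: 2 nitrato (NO3, -1), 1 oxalato (C2O4, -2), 1 acetylacetonato (acac, -1). Ligand charge sum = -5.
Charge balance with sodium (+1) requires 1 complex ion per 2 sodium.

Na2[Al(acac)(C2O4)(NO3)2]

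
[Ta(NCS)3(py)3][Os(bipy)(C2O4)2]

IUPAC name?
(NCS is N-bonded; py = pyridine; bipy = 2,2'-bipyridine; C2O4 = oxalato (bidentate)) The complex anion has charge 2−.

The complex anion is given as 2−; its ligand charges sum to -4, so Os = +2.
A 1:1 salt means the cation carries the equal and opposite charge, 2+.
Cation: ligand charges sum to -3; for the ion to be 2+, Ta = +5.

triisothiocyanatotris(pyridine)tantalum(V) (2,2'-bipyridine)dioxalatoosmate(II)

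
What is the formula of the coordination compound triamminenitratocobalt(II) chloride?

Ligands: 1 nitrato (NO3, -1), 3 ammine (NH3, neutral). Ligand charge sum = -1.
With Co in oxidation state +2, the complex ion is [Co...]^1+.
Charge balance with chloride (-1) requires 1 complex ion per 1 chloride.

[Co(NH3)3(NO3)]Cl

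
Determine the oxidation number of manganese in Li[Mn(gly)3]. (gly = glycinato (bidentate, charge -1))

+2

1 lithium outside the brackets (+1 each) → the complex ion is 1−.
Ligand charges: 3×gly = -3; sum -3.
Mn + (-3) = 1− ⇒ Mn is +2.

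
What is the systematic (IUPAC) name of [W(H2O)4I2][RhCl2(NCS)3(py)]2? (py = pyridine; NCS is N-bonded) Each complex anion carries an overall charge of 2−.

tetraaquadiiodotungsten(VI) dichlorotriisothiocyanato(pyridine)rhodate(III)

Both ions are complex: the cation is named first with the plain metal name, the anion second with the -ate form; each ion's ligands are alphabetised independently.
The complex anion is given as 2−; its ligand charges sum to -5, so Rh = +3.
With 2 anions per cation, the cation must be 2×2 = 4+.
Cation: ligand charges sum to -2; for the ion to be 4+, W = +6.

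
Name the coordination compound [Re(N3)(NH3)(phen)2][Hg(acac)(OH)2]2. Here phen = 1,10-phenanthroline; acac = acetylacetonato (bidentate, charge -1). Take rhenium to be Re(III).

Both ions are complex: the cation is named first with the plain metal name, the anion second with the -ate form; each ion's ligands are alphabetised independently.
Re is given as +3; the cation's ligand charges sum to -1, so the complex cation is 2+.
With 2 anions per cation, each anion must be 2/2 = 1−.
Anion: ligand charges sum to -3; for the ion to be 1−, Hg = +2.

ammineazidobis(1,10-phenanthroline)rhenium(III) (acetylacetonato)dihydroxomercurate(II)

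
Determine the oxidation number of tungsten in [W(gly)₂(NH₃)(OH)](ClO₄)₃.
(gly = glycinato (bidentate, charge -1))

3 perchlorate outside the brackets (-1 each) → the complex ion is 3+.
Ligand charges: 2×gly = -2; 1×OH = -1; 1×NH3 neutral; sum -3.
W + (-3) = 3+ ⇒ W is +6.

+6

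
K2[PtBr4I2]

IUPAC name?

potassium tetrabromodiiodoplatinate(IV)

The 2 potassium counter-ions carry a total charge of +2, so each complex ion is 2−.
Ligand charges: 2×iodo (-1 each), 4×bromo (-1 each); total -6. So Pt + (-6) = 2−, giving Pt = +4.
The complex ion is anionic, so platinum takes the -ate form platinate(IV).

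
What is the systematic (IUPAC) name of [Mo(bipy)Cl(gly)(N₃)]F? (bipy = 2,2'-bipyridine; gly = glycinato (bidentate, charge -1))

azido(2,2'-bipyridine)chloro(glycinato)molybdenum(IV) fluoride

The 1 fluoride counter-ion carries a total charge of -1, so each complex ion is 1+.
Ligand charges: 1×chloro (-1 each), 1×2,2'-bipyridine (neutral), 1×azido (-1 each), 1×glycinato (-1 each); total -3. So Mo + (-3) = 1+, giving Mo = +4.
Ligands are named alphabetically: azido before bipyridine before chloro before glycinato.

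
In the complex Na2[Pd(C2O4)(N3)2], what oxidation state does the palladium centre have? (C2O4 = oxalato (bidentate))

2 sodium outside the brackets (+1 each) → the complex ion is 2−.
Ligand charges: 2×N3 = -2; 1×C2O4 = -2; sum -4.
Pd + (-4) = 2− ⇒ Pd is +2.

+2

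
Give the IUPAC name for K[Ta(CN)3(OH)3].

potassium tricyanotrihydroxotantalate(V)

The 1 potassium counter-ion carries a total charge of +1, so each complex ion is 1−.
Ligand charges: 3×cyano (-1 each), 3×hydroxo (-1 each); total -6. So Ta + (-6) = 1−, giving Ta = +5.
The complex ion is anionic, so tantalum takes the -ate form tantalate(V).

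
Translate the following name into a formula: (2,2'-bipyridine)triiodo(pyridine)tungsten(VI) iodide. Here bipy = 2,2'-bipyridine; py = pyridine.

[W(bipy)I3(py)]I3

Ligands: 1 2,2'-bipyridine (bipy, neutral), 3 iodo (I, -1), 1 pyridine (py, neutral). Ligand charge sum = -3.
With W in oxidation state +6, the complex ion is [W...]^3+.
Charge balance with iodide (-1) requires 1 complex ion per 3 iodide.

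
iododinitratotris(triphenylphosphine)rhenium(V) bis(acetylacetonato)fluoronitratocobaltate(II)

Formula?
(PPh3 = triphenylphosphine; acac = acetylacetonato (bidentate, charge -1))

[ReI(NO3)2(PPh3)3][Co(acac)2F(NO3)]

Cation [Re…]: ligand charges -3, Re(V) ⇒ ion charge 2+.
Anion [Co…]: ligand charges -4, Co(II) ⇒ ion charge 2−.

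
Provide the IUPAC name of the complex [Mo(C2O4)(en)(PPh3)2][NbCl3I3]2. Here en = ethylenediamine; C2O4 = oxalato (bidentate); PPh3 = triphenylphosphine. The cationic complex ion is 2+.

Both ions are complex: the cation is named first with the plain metal name, the anion second with the -ate form; each ion's ligands are alphabetised independently.
The complex cation is given as 2+; its ligand charges sum to -2, so Mo = +4.
With 2 anions per cation, each anion must be 2/2 = 1−.
Anion: ligand charges sum to -6; for the ion to be 1−, Nb = +5.

(ethylenediamine)oxalatobis(triphenylphosphine)molybdenum(IV) trichlorotriiodoniobate(V)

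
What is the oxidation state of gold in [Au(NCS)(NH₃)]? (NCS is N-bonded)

No counter-ion: the bracketed complex is neutral.
Ligand charges: 1×NH3 neutral; 1×NCS = -1; sum -1.
Au + (-1) = 0 ⇒ Au is +1.

+1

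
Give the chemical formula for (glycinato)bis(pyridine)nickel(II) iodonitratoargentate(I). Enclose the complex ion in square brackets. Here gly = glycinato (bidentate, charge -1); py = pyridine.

Cation [Ni…]: ligand charges -1, Ni(II) ⇒ ion charge 1+.
Anion [Ag…]: ligand charges -2, Ag(I) ⇒ ion charge 1−.
One 1+ cation balances one 1− anion.

[Ni(gly)(py)2][AgI(NO3)]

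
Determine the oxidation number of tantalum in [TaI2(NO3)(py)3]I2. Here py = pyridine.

+5

2 iodide outside the brackets (-1 each) → the complex ion is 2+.
Ligand charges: 2×I = -2; 1×NO3 = -1; 3×py neutral; sum -3.
Ta + (-3) = 2+ ⇒ Ta is +5.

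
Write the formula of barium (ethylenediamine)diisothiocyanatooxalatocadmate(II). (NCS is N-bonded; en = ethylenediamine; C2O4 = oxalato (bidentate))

Ba[Cd(C2O4)(en)(NCS)2]

Ligands: 2 isothiocyanato (NCS, -1), 1 ethylenediamine (en, neutral), 1 oxalato (C2O4, -2). Ligand charge sum = -4.
Charge balance with barium (+2) requires 1 complex ion per 1 barium.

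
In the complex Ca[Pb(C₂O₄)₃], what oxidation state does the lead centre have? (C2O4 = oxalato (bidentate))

+4

1 calcium outside the brackets (+2 each) → the complex ion is 2−.
Ligand charges: 3×C2O4 = -6; sum -6.
Pb + (-6) = 2− ⇒ Pb is +4.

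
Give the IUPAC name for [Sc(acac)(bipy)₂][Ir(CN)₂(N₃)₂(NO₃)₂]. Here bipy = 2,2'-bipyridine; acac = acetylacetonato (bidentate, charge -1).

Both ions are complex: the cation is named first with the plain metal name, the anion second with the -ate form; each ion's ligands are alphabetised independently.
Scandium is always +3 in its complexes; the cation's ligand charges sum to -1, so the complex cation is 2+.
A 1:1 salt means the anion carries the equal and opposite charge, 2−.
Anion: ligand charges sum to -6; for the ion to be 2−, Ir = +4.

(acetylacetonato)bis(2,2'-bipyridine)scandium(III) diazidodicyanodinitratoiridate(IV)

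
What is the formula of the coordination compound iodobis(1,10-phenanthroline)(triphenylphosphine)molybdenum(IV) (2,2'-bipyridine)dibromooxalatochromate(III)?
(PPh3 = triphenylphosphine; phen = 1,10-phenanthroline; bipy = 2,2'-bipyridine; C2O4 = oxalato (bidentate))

[MoI(phen)2(PPh3)][Cr(bipy)Br2(C2O4)]3

Cation [Mo…]: ligand charges -1, Mo(IV) ⇒ ion charge 3+.
Anion [Cr…]: ligand charges -4, Cr(III) ⇒ ion charge 1−.
One 3+ cation requires 3 of the 1− anion.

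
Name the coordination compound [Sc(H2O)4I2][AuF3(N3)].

tetraaquadiiodoscandium(III) azidotrifluoroaurate(III)

Both ions are complex: the cation is named first with the plain metal name, the anion second with the -ate form; each ion's ligands are alphabetised independently.
Scandium is always +3 in its complexes; the cation's ligand charges sum to -2, so the complex cation is 1+.
A 1:1 salt means the anion carries the equal and opposite charge, 1−.
Anion: ligand charges sum to -4; for the ion to be 1−, Au = +3.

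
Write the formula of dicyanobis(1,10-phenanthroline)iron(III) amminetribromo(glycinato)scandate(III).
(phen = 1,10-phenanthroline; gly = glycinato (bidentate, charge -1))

Cation [Fe…]: ligand charges -2, Fe(III) ⇒ ion charge 1+.
Anion [Sc…]: ligand charges -4, Sc(III) ⇒ ion charge 1−.
One 1+ cation balances one 1− anion.

[Fe(CN)2(phen)2][ScBr3(gly)(NH3)]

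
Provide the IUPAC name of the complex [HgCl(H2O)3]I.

The 1 iodide counter-ion carries a total charge of -1, so each complex ion is 1+.
Ligand charges: 1×chloro (-1 each), 3×aqua (neutral); total -1. So Hg + (-1) = 1+, giving Hg = +2.
Ligands are named alphabetically: aqua before chloro.

triaquachloromercury(II) iodide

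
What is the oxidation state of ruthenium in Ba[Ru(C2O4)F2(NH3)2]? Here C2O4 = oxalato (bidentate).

1 barium outside the brackets (+2 each) → the complex ion is 2−.
Ligand charges: 2×F = -2; 2×NH3 neutral; 1×C2O4 = -2; sum -4.
Ru + (-4) = 2− ⇒ Ru is +2.

+2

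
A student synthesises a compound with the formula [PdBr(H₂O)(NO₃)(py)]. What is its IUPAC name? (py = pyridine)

aquabromonitrato(pyridine)palladium(II)

There is no counter-ion, so the complex is neutral overall.
Ligand charges: 1×bromo (-1 each), 1×nitrato (-1 each), 1×pyridine (neutral), 1×aqua (neutral); total -2. So Pd + (-2) = 0, giving Pd = +2.
Ligands are named alphabetically: aqua before bromo before nitrato before pyridine.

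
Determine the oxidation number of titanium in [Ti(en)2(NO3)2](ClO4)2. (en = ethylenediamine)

+4

2 perchlorate outside the brackets (-1 each) → the complex ion is 2+.
Ligand charges: 2×en neutral; 2×NO3 = -2; sum -2.
Ti + (-2) = 2+ ⇒ Ti is +4.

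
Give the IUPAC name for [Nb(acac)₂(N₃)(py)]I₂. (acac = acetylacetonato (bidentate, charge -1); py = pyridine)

The 2 iodide counter-ions carry a total charge of -2, so each complex ion is 2+.
Ligand charges: 2×acetylacetonato (-1 each), 1×azido (-1 each), 1×pyridine (neutral); total -3. So Nb + (-3) = 2+, giving Nb = +5.
Ligands are named alphabetically: acetylacetonato before azido before pyridine.

bis(acetylacetonato)azido(pyridine)niobium(V) iodide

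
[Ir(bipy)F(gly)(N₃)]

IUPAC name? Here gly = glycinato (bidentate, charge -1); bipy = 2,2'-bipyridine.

There is no counter-ion, so the complex is neutral overall.
Ligand charges: 1×fluoro (-1 each), 1×azido (-1 each), 1×glycinato (-1 each), 1×2,2'-bipyridine (neutral); total -3. So Ir + (-3) = 0, giving Ir = +3.
Ligands are named alphabetically: azido before bipyridine before fluoro before glycinato.

azido(2,2'-bipyridine)fluoro(glycinato)iridium(III)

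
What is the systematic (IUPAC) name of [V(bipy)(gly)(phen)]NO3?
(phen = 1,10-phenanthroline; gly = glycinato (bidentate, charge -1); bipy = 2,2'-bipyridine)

The 1 nitrate counter-ion carries a total charge of -1, so each complex ion is 1+.
Ligand charges: 1×1,10-phenanthroline (neutral), 1×glycinato (-1 each), 1×2,2'-bipyridine (neutral); total -1. So V + (-1) = 1+, giving V = +2.
Ligands are named alphabetically: bipyridine before glycinato before phenanthroline.

(2,2'-bipyridine)(glycinato)(1,10-phenanthroline)vanadium(II) nitrate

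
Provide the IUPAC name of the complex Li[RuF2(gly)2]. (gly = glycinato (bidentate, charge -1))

The 1 lithium counter-ion carries a total charge of +1, so each complex ion is 1−.
Ligand charges: 2×fluoro (-1 each), 2×glycinato (-1 each); total -4. So Ru + (-4) = 1−, giving Ru = +3.
Ligands are named alphabetically: fluoro before glycinato.
The complex ion is anionic, so ruthenium takes the -ate form ruthenate(III).

lithium difluorobis(glycinato)ruthenate(III)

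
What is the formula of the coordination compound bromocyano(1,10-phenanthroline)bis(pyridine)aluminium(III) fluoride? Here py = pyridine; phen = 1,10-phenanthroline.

Ligands: 1 bromo (Br, -1), 2 pyridine (py, neutral), 1 cyano (CN, -1), 1 1,10-phenanthroline (phen, neutral). Ligand charge sum = -2.
Charge balance with fluoride (-1) requires 1 complex ion per 1 fluoride.

[AlBr(CN)(phen)(py)2]F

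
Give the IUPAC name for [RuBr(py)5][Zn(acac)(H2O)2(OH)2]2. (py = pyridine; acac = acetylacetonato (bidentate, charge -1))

Both ions are complex: the cation is named first with the plain metal name, the anion second with the -ate form; each ion's ligands are alphabetised independently.
Zinc is always +2 in its complexes; the anion's ligand charges sum to -3, so the complex anion is 1−.
With 2 anions per cation, the cation must be 2×1 = 2+.
Cation: ligand charges sum to -1; for the ion to be 2+, Ru = +3.

bromopentakis(pyridine)ruthenium(III) (acetylacetonato)diaquadihydroxozincate(II)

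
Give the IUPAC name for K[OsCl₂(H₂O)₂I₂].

The 1 potassium counter-ion carries a total charge of +1, so each complex ion is 1−.
Ligand charges: 2×chloro (-1 each), 2×aqua (neutral), 2×iodo (-1 each); total -4. So Os + (-4) = 1−, giving Os = +3.
Ligands are named alphabetically: aqua before chloro before iodo.
The complex ion is anionic, so osmium takes the -ate form osmate(III).

potassium diaquadichlorodiiodoosmate(III)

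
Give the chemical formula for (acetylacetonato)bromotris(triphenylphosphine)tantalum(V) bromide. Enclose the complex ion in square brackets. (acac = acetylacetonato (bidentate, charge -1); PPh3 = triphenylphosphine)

Ligands: 1 bromo (Br, -1), 1 acetylacetonato (acac, -1), 3 triphenylphosphine (PPh3, neutral). Ligand charge sum = -2.
Charge balance with bromide (-1) requires 1 complex ion per 3 bromide.

[Ta(acac)Br(PPh3)3]Br3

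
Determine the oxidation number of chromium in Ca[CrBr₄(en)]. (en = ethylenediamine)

+2

1 calcium outside the brackets (+2 each) → the complex ion is 2−.
Ligand charges: 1×en neutral; 4×Br = -4; sum -4.
Cr + (-4) = 2− ⇒ Cr is +2.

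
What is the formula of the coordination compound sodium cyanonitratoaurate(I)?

Ligands: 1 cyano (CN, -1), 1 nitrato (NO3, -1). Ligand charge sum = -2.
With Au in oxidation state +1, the complex ion is [Au...]^1−.
Charge balance with sodium (+1) requires 1 complex ion per 1 sodium.

Na[Au(CN)(NO3)]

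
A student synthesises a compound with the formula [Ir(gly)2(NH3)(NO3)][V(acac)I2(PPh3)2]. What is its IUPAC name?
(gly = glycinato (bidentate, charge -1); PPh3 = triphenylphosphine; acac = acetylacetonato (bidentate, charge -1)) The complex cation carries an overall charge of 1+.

Both ions are complex: the cation is named first with the plain metal name, the anion second with the -ate form; each ion's ligands are alphabetised independently.
The complex cation is given as 1+; its ligand charges sum to -3, so Ir = +4.
A 1:1 salt means the anion carries the equal and opposite charge, 1−.
Anion: ligand charges sum to -3; for the ion to be 1−, V = +2.

amminebis(glycinato)nitratoiridium(IV) (acetylacetonato)diiodobis(triphenylphosphine)vanadate(II)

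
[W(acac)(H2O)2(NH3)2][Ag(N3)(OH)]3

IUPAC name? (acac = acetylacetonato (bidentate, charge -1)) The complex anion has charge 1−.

(acetylacetonato)diamminediaquatungsten(IV) azidohydroxoargentate(I)

The complex anion is given as 1−; its ligand charges sum to -2, so Ag = +1.
With 3 anions per cation, the cation must be 3×1 = 3+.
Cation: ligand charges sum to -1; for the ion to be 3+, W = +4.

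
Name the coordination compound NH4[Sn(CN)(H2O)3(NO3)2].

ammonium triaquacyanodinitratostannate(II)

The 1 ammonium counter-ion carries a total charge of +1, so each complex ion is 1−.
Ligand charges: 2×nitrato (-1 each), 1×cyano (-1 each), 3×aqua (neutral); total -3. So Sn + (-3) = 1−, giving Sn = +2.
The complex ion is anionic, so tin takes the -ate form stannate(II).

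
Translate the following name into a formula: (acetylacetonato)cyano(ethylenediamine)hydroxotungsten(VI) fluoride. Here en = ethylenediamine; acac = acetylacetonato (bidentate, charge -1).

[W(acac)(CN)(en)(OH)]F3

Ligands: 1 ethylenediamine (en, neutral), 1 acetylacetonato (acac, -1), 1 hydroxo (OH, -1), 1 cyano (CN, -1). Ligand charge sum = -3.
With W in oxidation state +6, the complex ion is [W...]^3+.
Charge balance with fluoride (-1) requires 1 complex ion per 3 fluoride.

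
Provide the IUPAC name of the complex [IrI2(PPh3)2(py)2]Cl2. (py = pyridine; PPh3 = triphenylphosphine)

diiodobis(pyridine)bis(triphenylphosphine)iridium(IV) chloride

The 2 chloride counter-ions carry a total charge of -2, so each complex ion is 2+.
Ligand charges: 2×pyridine (neutral), 2×triphenylphosphine (neutral), 2×iodo (-1 each); total -2. So Ir + (-2) = 2+, giving Ir = +4.
Ligands are named alphabetically: iodo before pyridine before triphenylphosphine.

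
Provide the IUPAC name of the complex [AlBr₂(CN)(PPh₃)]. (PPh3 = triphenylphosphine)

dibromocyano(triphenylphosphine)aluminium(III)

There is no counter-ion, so the complex is neutral overall.
Ligand charges: 2×bromo (-1 each), 1×cyano (-1 each), 1×triphenylphosphine (neutral); total -3. So Al + (-3) = 0, giving Al = +3.
Ligands are named alphabetically: bromo before cyano before triphenylphosphine.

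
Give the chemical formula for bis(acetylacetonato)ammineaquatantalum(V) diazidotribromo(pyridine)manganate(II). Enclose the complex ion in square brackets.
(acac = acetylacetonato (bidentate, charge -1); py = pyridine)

[Ta(acac)2(H2O)(NH3)][MnBr3(N3)2(py)]

Cation [Ta…]: ligand charges -2, Ta(V) ⇒ ion charge 3+.
Anion [Mn…]: ligand charges -5, Mn(II) ⇒ ion charge 3−.
One 3+ cation balances one 3− anion.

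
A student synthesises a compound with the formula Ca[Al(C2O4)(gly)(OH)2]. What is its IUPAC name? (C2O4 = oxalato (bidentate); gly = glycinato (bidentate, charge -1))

calcium (glycinato)dihydroxooxalatoaluminate(III)

The 1 calcium counter-ion carries a total charge of +2, so each complex ion is 2−.
Ligand charges: 2×hydroxo (-1 each), 1×oxalato (-2 each), 1×glycinato (-1 each); total -5. So Al + (-5) = 2−, giving Al = +3.
The complex ion is anionic, so aluminium takes the -ate form aluminate(III).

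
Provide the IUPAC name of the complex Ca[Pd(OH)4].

calcium tetrahydroxopalladate(II)

The 1 calcium counter-ion carries a total charge of +2, so each complex ion is 2−.
Ligand charges: 4×hydroxo (-1 each); total -4. So Pd + (-4) = 2−, giving Pd = +2.
The complex ion is anionic, so palladium takes the -ate form palladate(II).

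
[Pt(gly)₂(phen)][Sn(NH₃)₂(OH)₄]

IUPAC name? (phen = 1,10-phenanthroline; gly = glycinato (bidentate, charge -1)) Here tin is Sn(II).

bis(glycinato)(1,10-phenanthroline)platinum(IV) diamminetetrahydroxostannate(II)

Both ions are complex: the cation is named first with the plain metal name, the anion second with the -ate form; each ion's ligands are alphabetised independently.
Sn is given as +2; the anion's ligand charges sum to -4, so the complex anion is 2−.
A 1:1 salt means the cation carries the equal and opposite charge, 2+.
Cation: ligand charges sum to -2; for the ion to be 2+, Pt = +4.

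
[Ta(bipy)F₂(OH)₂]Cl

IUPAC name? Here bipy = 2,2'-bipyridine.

(2,2'-bipyridine)difluorodihydroxotantalum(V) chloride

The 1 chloride counter-ion carries a total charge of -1, so each complex ion is 1+.
Ligand charges: 2×fluoro (-1 each), 1×2,2'-bipyridine (neutral), 2×hydroxo (-1 each); total -4. So Ta + (-4) = 1+, giving Ta = +5.
Ligands are named alphabetically: bipyridine before fluoro before hydroxo.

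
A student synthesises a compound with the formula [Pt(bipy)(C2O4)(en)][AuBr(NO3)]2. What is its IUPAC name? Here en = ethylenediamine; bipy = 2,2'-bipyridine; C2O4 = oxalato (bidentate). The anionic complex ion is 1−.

(2,2'-bipyridine)(ethylenediamine)oxalatoplatinum(IV) bromonitratoaurate(I)

Both ions are complex: the cation is named first with the plain metal name, the anion second with the -ate form; each ion's ligands are alphabetised independently.
The complex anion is given as 1−; its ligand charges sum to -2, so Au = +1.
With 2 anions per cation, the cation must be 2×1 = 2+.
Cation: ligand charges sum to -2; for the ion to be 2+, Pt = +4.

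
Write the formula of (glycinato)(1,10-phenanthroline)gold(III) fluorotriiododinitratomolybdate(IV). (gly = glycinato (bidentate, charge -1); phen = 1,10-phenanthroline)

Cation [Au…]: ligand charges -1, Au(III) ⇒ ion charge 2+.
Anion [Mo…]: ligand charges -6, Mo(IV) ⇒ ion charge 2−.
One 2+ cation balances one 2− anion.

[Au(gly)(phen)][MoFI3(NO3)2]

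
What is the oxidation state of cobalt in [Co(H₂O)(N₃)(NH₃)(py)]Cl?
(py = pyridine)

+2

1 chloride outside the brackets (-1 each) → the complex ion is 1+.
Ligand charges: 1×H2O neutral; 1×NH3 neutral; 1×N3 = -1; 1×py neutral; sum -1.
Co + (-1) = 1+ ⇒ Co is +2.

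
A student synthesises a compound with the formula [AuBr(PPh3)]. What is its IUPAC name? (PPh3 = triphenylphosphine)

There is no counter-ion, so the complex is neutral overall.
Ligand charges: 1×triphenylphosphine (neutral), 1×bromo (-1 each); total -1. So Au + (-1) = 0, giving Au = +1.
Ligands are named alphabetically: bromo before triphenylphosphine.

bromo(triphenylphosphine)gold(I)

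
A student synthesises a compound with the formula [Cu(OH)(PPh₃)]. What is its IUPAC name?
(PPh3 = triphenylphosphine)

hydroxo(triphenylphosphine)copper(I)

There is no counter-ion, so the complex is neutral overall.
Ligand charges: 1×hydroxo (-1 each), 1×triphenylphosphine (neutral); total -1. So Cu + (-1) = 0, giving Cu = +1.
Ligands are named alphabetically: hydroxo before triphenylphosphine.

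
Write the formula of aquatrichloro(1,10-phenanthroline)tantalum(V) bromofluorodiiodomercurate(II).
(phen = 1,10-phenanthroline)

Cation [Ta…]: ligand charges -3, Ta(V) ⇒ ion charge 2+.
Anion [Hg…]: ligand charges -4, Hg(II) ⇒ ion charge 2−.
One 2+ cation balances one 2− anion.

[TaCl3(H2O)(phen)][HgBrFI2]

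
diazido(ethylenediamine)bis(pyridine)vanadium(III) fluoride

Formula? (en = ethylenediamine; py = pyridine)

Ligands: 1 ethylenediamine (en, neutral), 2 azido (N3, -1), 2 pyridine (py, neutral). Ligand charge sum = -2.
Charge balance with fluoride (-1) requires 1 complex ion per 1 fluoride.

[V(en)(N3)2(py)2]F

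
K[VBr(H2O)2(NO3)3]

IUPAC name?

The 1 potassium counter-ion carries a total charge of +1, so each complex ion is 1−.
Ligand charges: 3×nitrato (-1 each), 1×bromo (-1 each), 2×aqua (neutral); total -4. So V + (-4) = 1−, giving V = +3.
Ligands are named alphabetically: aqua before bromo before nitrato.
The complex ion is anionic, so vanadium takes the -ate form vanadate(III).

potassium diaquabromotrinitratovanadate(III)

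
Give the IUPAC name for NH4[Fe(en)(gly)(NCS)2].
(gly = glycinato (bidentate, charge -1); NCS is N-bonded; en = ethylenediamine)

The 1 ammonium counter-ion carries a total charge of +1, so each complex ion is 1−.
Ligand charges: 1×glycinato (-1 each), 2×isothiocyanato (-1 each), 1×ethylenediamine (neutral); total -3. So Fe + (-3) = 1−, giving Fe = +2.
Ligands are named alphabetically: ethylenediamine before glycinato before isothiocyanato.
The complex ion is anionic, so iron takes the -ate form ferrate(II).

ammonium (ethylenediamine)(glycinato)diisothiocyanatoferrate(II)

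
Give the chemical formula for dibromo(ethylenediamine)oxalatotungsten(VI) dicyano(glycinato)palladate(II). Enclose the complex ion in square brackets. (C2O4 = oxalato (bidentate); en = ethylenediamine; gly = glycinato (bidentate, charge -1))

[WBr2(C2O4)(en)][Pd(CN)2(gly)]2

Cation [W…]: ligand charges -4, W(VI) ⇒ ion charge 2+.
Anion [Pd…]: ligand charges -3, Pd(II) ⇒ ion charge 1−.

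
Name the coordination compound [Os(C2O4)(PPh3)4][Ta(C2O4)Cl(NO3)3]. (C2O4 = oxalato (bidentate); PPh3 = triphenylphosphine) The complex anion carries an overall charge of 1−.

Both ions are complex: the cation is named first with the plain metal name, the anion second with the -ate form; each ion's ligands are alphabetised independently.
The complex anion is given as 1−; its ligand charges sum to -6, so Ta = +5.
A 1:1 salt means the cation carries the equal and opposite charge, 1+.
Cation: ligand charges sum to -2; for the ion to be 1+, Os = +3.

oxalatotetrakis(triphenylphosphine)osmium(III) chlorotrinitratooxalatotantalate(V)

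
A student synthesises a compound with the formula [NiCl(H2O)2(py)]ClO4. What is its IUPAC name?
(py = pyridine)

The 1 perchlorate counter-ion carries a total charge of -1, so each complex ion is 1+.
Ligand charges: 2×aqua (neutral), 1×pyridine (neutral), 1×chloro (-1 each); total -1. So Ni + (-1) = 1+, giving Ni = +2.
Ligands are named alphabetically: aqua before chloro before pyridine.

diaquachloro(pyridine)nickel(II) perchlorate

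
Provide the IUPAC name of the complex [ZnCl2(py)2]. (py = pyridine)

dichlorobis(pyridine)zinc(II)

There is no counter-ion, so the complex is neutral overall.
Ligand charges: 2×chloro (-1 each), 2×pyridine (neutral); total -2. So Zn + (-2) = 0, giving Zn = +2.
Ligands are named alphabetically: chloro before pyridine.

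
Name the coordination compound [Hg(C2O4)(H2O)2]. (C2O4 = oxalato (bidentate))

There is no counter-ion, so the complex is neutral overall.
Ligand charges: 2×aqua (neutral), 1×oxalato (-2 each); total -2. So Hg + (-2) = 0, giving Hg = +2.
Ligands are named alphabetically: aqua before oxalato.

diaquaoxalatomercury(II)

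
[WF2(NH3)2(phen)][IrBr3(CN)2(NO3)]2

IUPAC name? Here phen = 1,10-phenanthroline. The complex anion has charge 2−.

diamminedifluoro(1,10-phenanthroline)tungsten(VI) tribromodicyanonitratoiridate(IV)

Both ions are complex: the cation is named first with the plain metal name, the anion second with the -ate form; each ion's ligands are alphabetised independently.
The complex anion is given as 2−; its ligand charges sum to -6, so Ir = +4.
With 2 anions per cation, the cation must be 2×2 = 4+.
Cation: ligand charges sum to -2; for the ion to be 4+, W = +6.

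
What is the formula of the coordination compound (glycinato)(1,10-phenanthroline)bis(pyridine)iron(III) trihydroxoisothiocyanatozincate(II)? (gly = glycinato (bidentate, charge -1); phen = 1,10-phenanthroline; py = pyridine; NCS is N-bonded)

Cation [Fe…]: ligand charges -1, Fe(III) ⇒ ion charge 2+.
Anion [Zn…]: ligand charges -4, Zn(II) ⇒ ion charge 2−.

[Fe(gly)(phen)(py)2][Zn(NCS)(OH)3]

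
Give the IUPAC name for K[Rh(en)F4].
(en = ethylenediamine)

The 1 potassium counter-ion carries a total charge of +1, so each complex ion is 1−.
Ligand charges: 4×fluoro (-1 each), 1×ethylenediamine (neutral); total -4. So Rh + (-4) = 1−, giving Rh = +3.
Ligands are named alphabetically: ethylenediamine before fluoro.
The complex ion is anionic, so rhodium takes the -ate form rhodate(III).

potassium (ethylenediamine)tetrafluororhodate(III)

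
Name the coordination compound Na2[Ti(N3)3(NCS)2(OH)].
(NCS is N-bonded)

sodium triazidohydroxodiisothiocyanatotitanate(IV)

The 2 sodium counter-ions carry a total charge of +2, so each complex ion is 2−.
Ligand charges: 2×isothiocyanato (-1 each), 1×hydroxo (-1 each), 3×azido (-1 each); total -6. So Ti + (-6) = 2−, giving Ti = +4.
The complex ion is anionic, so titanium takes the -ate form titanate(IV).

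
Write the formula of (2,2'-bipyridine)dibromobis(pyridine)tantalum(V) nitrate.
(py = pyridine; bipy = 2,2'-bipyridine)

[Ta(bipy)Br2(py)2](NO3)3

Ligands: 2 bromo (Br, -1), 2 pyridine (py, neutral), 1 2,2'-bipyridine (bipy, neutral). Ligand charge sum = -2.
With Ta in oxidation state +5, the complex ion is [Ta...]^3+.
Charge balance with nitrate (-1) requires 1 complex ion per 3 nitrate.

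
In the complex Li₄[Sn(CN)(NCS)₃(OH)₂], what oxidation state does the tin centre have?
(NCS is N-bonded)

+2

4 lithium outside the brackets (+1 each) → the complex ion is 4−.
Ligand charges: 2×OH = -2; 1×CN = -1; 3×NCS = -3; sum -6.
Sn + (-6) = 4− ⇒ Sn is +2.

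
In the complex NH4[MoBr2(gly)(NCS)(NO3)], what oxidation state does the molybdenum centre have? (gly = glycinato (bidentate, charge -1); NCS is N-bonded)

+4

1 ammonium outside the brackets (+1 each) → the complex ion is 1−.
Ligand charges: 1×gly = -1; 1×NCS = -1; 2×Br = -2; 1×NO3 = -1; sum -5.
Mo + (-5) = 1− ⇒ Mo is +4.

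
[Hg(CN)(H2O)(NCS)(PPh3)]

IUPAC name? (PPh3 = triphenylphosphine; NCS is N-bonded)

There is no counter-ion, so the complex is neutral overall.
Ligand charges: 1×aqua (neutral), 1×cyano (-1 each), 1×triphenylphosphine (neutral), 1×isothiocyanato (-1 each); total -2. So Hg + (-2) = 0, giving Hg = +2.
Ligands are named alphabetically: aqua before cyano before isothiocyanato before triphenylphosphine.

aquacyanoisothiocyanato(triphenylphosphine)mercury(II)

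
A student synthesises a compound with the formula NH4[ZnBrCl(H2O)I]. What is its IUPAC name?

The 1 ammonium counter-ion carries a total charge of +1, so each complex ion is 1−.
Ligand charges: 1×iodo (-1 each), 1×aqua (neutral), 1×bromo (-1 each), 1×chloro (-1 each); total -3. So Zn + (-3) = 1−, giving Zn = +2.
The complex ion is anionic, so zinc takes the -ate form zincate(II).

ammonium aquabromochloroiodozincate(II)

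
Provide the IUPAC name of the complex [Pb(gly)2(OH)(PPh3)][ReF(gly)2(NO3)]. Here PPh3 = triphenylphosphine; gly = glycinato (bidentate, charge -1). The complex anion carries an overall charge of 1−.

bis(glycinato)hydroxo(triphenylphosphine)lead(IV) fluorobis(glycinato)nitratorhenate(III)

Both ions are complex: the cation is named first with the plain metal name, the anion second with the -ate form; each ion's ligands are alphabetised independently.
The complex anion is given as 1−; its ligand charges sum to -4, so Re = +3.
A 1:1 salt means the cation carries the equal and opposite charge, 1+.
Cation: ligand charges sum to -3; for the ion to be 1+, Pb = +4.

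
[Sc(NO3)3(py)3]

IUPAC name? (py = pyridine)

trinitratotris(pyridine)scandium(III)

There is no counter-ion, so the complex is neutral overall.
Ligand charges: 3×pyridine (neutral), 3×nitrato (-1 each); total -3. So Sc + (-3) = 0, giving Sc = +3.
Ligands are named alphabetically: nitrato before pyridine.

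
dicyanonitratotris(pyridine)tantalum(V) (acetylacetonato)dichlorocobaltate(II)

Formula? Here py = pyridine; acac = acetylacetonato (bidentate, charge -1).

Cation [Ta…]: ligand charges -3, Ta(V) ⇒ ion charge 2+.
Anion [Co…]: ligand charges -3, Co(II) ⇒ ion charge 1−.

[Ta(CN)2(NO3)(py)3][Co(acac)Cl2]2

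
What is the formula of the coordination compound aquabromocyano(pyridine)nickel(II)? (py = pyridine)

Ligands: 1 aqua (H2O, neutral), 1 bromo (Br, -1), 1 pyridine (py, neutral), 1 cyano (CN, -1). Ligand charge sum = -2.
With Ni in oxidation state +2, the complex ion is [Ni...].

[NiBr(CN)(H2O)(py)]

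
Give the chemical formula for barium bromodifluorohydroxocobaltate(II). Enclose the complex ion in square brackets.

Ligands: 1 hydroxo (OH, -1), 2 fluoro (F, -1), 1 bromo (Br, -1). Ligand charge sum = -4.
With Co in oxidation state +2, the complex ion is [Co...]^2−.
Charge balance with barium (+2) requires 1 complex ion per 1 barium.

Ba[CoBrF2(OH)]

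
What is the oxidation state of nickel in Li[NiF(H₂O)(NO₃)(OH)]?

+2

1 lithium outside the brackets (+1 each) → the complex ion is 1−.
Ligand charges: 1×OH = -1; 1×NO3 = -1; 1×H2O neutral; 1×F = -1; sum -3.
Ni + (-3) = 1− ⇒ Ni is +2.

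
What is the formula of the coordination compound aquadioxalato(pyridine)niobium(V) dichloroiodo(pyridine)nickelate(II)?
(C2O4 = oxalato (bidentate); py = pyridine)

[Nb(C2O4)2(H2O)(py)][NiCl2I(py)]

Cation [Nb…]: ligand charges -4, Nb(V) ⇒ ion charge 1+.
Anion [Ni…]: ligand charges -3, Ni(II) ⇒ ion charge 1−.
One 1+ cation balances one 1− anion.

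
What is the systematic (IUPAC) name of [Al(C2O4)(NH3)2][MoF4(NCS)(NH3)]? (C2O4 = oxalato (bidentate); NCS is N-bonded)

diammineoxalatoaluminium(III) amminetetrafluoroisothiocyanatomolybdate(IV)

Both ions are complex: the cation is named first with the plain metal name, the anion second with the -ate form; each ion's ligands are alphabetised independently.
Aluminium is always +3 in its complexes; the cation's ligand charges sum to -2, so the complex cation is 1+.
A 1:1 salt means the anion carries the equal and opposite charge, 1−.
Anion: ligand charges sum to -5; for the ion to be 1−, Mo = +4.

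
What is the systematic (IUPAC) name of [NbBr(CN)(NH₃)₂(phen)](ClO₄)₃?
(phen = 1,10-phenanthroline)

diamminebromocyano(1,10-phenanthroline)niobium(V) perchlorate

The 3 perchlorate counter-ions carry a total charge of -3, so each complex ion is 3+.
Ligand charges: 1×1,10-phenanthroline (neutral), 2×ammine (neutral), 1×bromo (-1 each), 1×cyano (-1 each); total -2. So Nb + (-2) = 3+, giving Nb = +5.
Ligands are named alphabetically: ammine before bromo before cyano before phenanthroline.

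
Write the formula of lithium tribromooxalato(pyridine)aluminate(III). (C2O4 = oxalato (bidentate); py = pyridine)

Ligands: 3 bromo (Br, -1), 1 oxalato (C2O4, -2), 1 pyridine (py, neutral). Ligand charge sum = -5.
With Al in oxidation state +3, the complex ion is [Al...]^2−.
Charge balance with lithium (+1) requires 1 complex ion per 2 lithium.

Li2[AlBr3(C2O4)(py)]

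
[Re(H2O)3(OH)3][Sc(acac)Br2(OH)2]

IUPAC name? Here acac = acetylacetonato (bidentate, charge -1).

triaquatrihydroxorhenium(V) (acetylacetonato)dibromodihydroxoscandate(III)

Scandium is always +3 in its complexes; the anion's ligand charges sum to -5, so the complex anion is 2−.
A 1:1 salt means the cation carries the equal and opposite charge, 2+.
Cation: ligand charges sum to -3; for the ion to be 2+, Re = +5.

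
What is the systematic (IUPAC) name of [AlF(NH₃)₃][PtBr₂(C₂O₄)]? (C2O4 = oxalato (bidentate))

triamminefluoroaluminium(III) dibromooxalatoplatinate(II)

Both ions are complex: the cation is named first with the plain metal name, the anion second with the -ate form; each ion's ligands are alphabetised independently.
Aluminium is always +3 in its complexes; the cation's ligand charges sum to -1, so the complex cation is 2+.
A 1:1 salt means the anion carries the equal and opposite charge, 2−.
Anion: ligand charges sum to -4; for the ion to be 2−, Pt = +2.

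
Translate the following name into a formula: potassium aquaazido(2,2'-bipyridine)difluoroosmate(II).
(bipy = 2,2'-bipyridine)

K[Os(bipy)F2(H2O)(N3)]

Ligands: 1 azido (N3, -1), 1 2,2'-bipyridine (bipy, neutral), 2 fluoro (F, -1), 1 aqua (H2O, neutral). Ligand charge sum = -3.
With Os in oxidation state +2, the complex ion is [Os...]^1−.
Charge balance with potassium (+1) requires 1 complex ion per 1 potassium.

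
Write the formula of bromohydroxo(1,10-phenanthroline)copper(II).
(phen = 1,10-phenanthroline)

[CuBr(OH)(phen)]

Ligands: 1 bromo (Br, -1), 1 1,10-phenanthroline (phen, neutral), 1 hydroxo (OH, -1). Ligand charge sum = -2.
With Cu in oxidation state +2, the complex ion is [Cu...].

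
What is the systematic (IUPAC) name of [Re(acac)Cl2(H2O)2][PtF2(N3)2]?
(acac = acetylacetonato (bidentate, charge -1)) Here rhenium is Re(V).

(acetylacetonato)diaquadichlororhenium(V) diazidodifluoroplatinate(II)

Both ions are complex: the cation is named first with the plain metal name, the anion second with the -ate form; each ion's ligands are alphabetised independently.
Re is given as +5; the cation's ligand charges sum to -3, so the complex cation is 2+.
A 1:1 salt means the anion carries the equal and opposite charge, 2−.
Anion: ligand charges sum to -4; for the ion to be 2−, Pt = +2.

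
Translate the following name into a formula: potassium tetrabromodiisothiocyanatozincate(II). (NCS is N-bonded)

K4[ZnBr4(NCS)2]

Ligands: 4 bromo (Br, -1), 2 isothiocyanato (NCS, -1). Ligand charge sum = -6.
With Zn in oxidation state +2, the complex ion is [Zn...]^4−.
Charge balance with potassium (+1) requires 1 complex ion per 4 potassium.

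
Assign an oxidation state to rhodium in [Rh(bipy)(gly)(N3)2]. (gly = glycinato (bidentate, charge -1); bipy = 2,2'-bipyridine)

+3

No counter-ion: the bracketed complex is neutral.
Ligand charges: 1×gly = -1; 2×N3 = -2; 1×bipy neutral; sum -3.
Rh + (-3) = 0 ⇒ Rh is +3.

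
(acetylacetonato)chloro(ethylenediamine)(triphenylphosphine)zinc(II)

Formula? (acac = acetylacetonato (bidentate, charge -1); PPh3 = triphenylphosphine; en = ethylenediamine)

[Zn(acac)Cl(en)(PPh3)]

Ligands: 1 acetylacetonato (acac, -1), 1 chloro (Cl, -1), 1 triphenylphosphine (PPh3, neutral), 1 ethylenediamine (en, neutral). Ligand charge sum = -2.
With Zn in oxidation state +2, the complex ion is [Zn...].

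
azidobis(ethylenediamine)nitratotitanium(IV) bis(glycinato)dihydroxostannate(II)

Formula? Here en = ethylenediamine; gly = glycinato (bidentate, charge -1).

Cation [Ti…]: ligand charges -2, Ti(IV) ⇒ ion charge 2+.
Anion [Sn…]: ligand charges -4, Sn(II) ⇒ ion charge 2−.
One 2+ cation balances one 2− anion.

[Ti(en)2(N3)(NO3)][Sn(gly)2(OH)2]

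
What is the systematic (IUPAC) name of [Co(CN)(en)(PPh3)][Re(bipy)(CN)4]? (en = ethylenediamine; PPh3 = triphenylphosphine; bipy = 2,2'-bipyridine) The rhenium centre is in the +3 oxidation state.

Re is given as +3; the anion's ligand charges sum to -4, so the complex anion is 1−.
A 1:1 salt means the cation carries the equal and opposite charge, 1+.
Cation: ligand charges sum to -1; for the ion to be 1+, Co = +2.

cyano(ethylenediamine)(triphenylphosphine)cobalt(II) (2,2'-bipyridine)tetracyanorhenate(III)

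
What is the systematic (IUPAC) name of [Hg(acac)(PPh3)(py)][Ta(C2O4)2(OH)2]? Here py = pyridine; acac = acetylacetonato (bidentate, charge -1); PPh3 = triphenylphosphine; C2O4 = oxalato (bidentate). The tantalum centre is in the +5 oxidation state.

Ta is given as +5; the anion's ligand charges sum to -6, so the complex anion is 1−.
A 1:1 salt means the cation carries the equal and opposite charge, 1+.
Cation: ligand charges sum to -1; for the ion to be 1+, Hg = +2.

(acetylacetonato)(pyridine)(triphenylphosphine)mercury(II) dihydroxodioxalatotantalate(V)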